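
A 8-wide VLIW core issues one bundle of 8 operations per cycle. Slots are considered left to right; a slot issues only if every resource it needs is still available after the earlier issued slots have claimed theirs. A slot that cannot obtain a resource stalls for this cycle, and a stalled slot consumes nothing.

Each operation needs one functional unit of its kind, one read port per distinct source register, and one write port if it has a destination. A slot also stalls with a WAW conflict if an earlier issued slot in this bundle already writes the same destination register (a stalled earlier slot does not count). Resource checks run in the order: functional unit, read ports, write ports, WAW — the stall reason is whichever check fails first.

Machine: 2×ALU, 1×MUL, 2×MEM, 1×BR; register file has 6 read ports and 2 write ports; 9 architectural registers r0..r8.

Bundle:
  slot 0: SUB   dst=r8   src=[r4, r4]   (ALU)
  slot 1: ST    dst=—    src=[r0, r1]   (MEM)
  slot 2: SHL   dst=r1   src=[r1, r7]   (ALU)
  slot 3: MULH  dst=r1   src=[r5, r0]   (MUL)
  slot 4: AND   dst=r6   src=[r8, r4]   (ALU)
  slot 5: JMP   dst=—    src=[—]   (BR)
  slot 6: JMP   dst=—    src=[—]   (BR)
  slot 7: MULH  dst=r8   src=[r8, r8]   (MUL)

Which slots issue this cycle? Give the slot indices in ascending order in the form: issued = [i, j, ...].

  0. ALU→r8 ⇒ go  {1A/1Mu/2Ld/1B | 5r 1w}
  1. MEM ⇒ go  {1A/1Mu/1Ld/1B | 3r 1w}
  2. ALU→r1 ⇒ go  {0A/1Mu/1Ld/1B | 1r 0w}
  3. MUL→r1 ⇒ no(RD_PORT)  {0A/1Mu/1Ld/1B | 1r 0w}
  4. ALU→r6 ⇒ no(FU)  {0A/1Mu/1Ld/1B | 1r 0w}
  5. BR ⇒ go  {0A/1Mu/1Ld/0B | 1r 0w}
  6. BR ⇒ no(FU)  {0A/1Mu/1Ld/0B | 1r 0w}
  7. MUL→r8 ⇒ no(WR_PORT)  {0A/1Mu/1Ld/0B | 1r 0w}

issued = [0, 1, 2, 5]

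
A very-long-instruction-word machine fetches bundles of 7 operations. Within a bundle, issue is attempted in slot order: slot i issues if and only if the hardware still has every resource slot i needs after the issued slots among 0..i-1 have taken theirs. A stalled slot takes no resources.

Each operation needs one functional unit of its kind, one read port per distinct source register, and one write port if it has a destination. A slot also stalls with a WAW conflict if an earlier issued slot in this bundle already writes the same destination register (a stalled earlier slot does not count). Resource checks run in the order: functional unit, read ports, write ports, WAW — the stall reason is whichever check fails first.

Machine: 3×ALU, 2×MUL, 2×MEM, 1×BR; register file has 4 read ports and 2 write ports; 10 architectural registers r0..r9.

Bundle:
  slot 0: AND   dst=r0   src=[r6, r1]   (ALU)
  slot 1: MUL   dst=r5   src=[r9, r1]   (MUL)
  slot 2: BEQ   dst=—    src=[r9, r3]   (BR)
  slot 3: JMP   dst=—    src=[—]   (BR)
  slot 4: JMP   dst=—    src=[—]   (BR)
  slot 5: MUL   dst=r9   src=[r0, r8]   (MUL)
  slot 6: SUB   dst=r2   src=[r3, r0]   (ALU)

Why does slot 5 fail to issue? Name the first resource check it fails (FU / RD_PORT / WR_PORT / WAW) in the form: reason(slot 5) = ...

  0. ALU→r0 ⇒ go  {2A/2Mu/2Ld/1B | 2r 1w}
  1. MUL→r5 ⇒ go  {2A/1Mu/2Ld/1B | 0r 0w}
  2. BR ⇒ no(RD_PORT)  {2A/1Mu/2Ld/1B | 0r 0w}
  3. BR ⇒ go  {2A/1Mu/2Ld/0B | 0r 0w}
  4. BR ⇒ no(FU)  {2A/1Mu/2Ld/0B | 0r 0w}
  5. MUL→r9 ⇒ no(RD_PORT)  {2A/1Mu/2Ld/0B | 0r 0w}
  6. ALU→r2 ⇒ no(RD_PORT)  {2A/1Mu/2Ld/0B | 0r 0w}

reason(slot 5) = RD_PORT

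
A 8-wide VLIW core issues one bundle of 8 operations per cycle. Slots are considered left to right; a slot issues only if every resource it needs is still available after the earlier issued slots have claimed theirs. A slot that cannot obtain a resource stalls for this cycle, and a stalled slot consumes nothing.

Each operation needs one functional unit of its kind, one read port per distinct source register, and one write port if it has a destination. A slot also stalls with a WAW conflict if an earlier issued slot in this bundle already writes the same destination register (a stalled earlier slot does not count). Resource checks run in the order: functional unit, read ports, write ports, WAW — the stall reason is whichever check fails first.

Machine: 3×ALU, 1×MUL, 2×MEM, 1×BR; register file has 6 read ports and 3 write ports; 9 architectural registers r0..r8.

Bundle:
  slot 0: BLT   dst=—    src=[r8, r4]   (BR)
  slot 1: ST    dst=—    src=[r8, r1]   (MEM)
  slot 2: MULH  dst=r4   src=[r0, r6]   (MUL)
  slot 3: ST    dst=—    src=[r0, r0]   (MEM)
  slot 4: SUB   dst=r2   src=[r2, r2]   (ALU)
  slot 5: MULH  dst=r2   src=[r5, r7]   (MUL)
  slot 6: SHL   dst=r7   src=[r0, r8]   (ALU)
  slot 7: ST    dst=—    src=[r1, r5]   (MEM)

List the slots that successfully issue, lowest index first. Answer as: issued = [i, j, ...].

#0 BR src=r8,r4 dispatched  <A:3 Mu:1 Ld:2 B:0 rd:4 wr:3>
#1 MEM src=r8,r1 dispatched  <A:3 Mu:1 Ld:1 B:0 rd:2 wr:3>
#2 MUL src=r0,r6 dispatched  <A:3 Mu:0 Ld:1 B:0 rd:0 wr:2>
#3 MEM src=r0,r0 held:RD_PORT  <A:3 Mu:0 Ld:1 B:0 rd:0 wr:2>
#4 ALU src=r2,r2 held:RD_PORT  <A:3 Mu:0 Ld:1 B:0 rd:0 wr:2>
#5 MUL src=r5,r7 held:FU  <A:3 Mu:0 Ld:1 B:0 rd:0 wr:2>
#6 ALU src=r0,r8 held:RD_PORT  <A:3 Mu:0 Ld:1 B:0 rd:0 wr:2>
#7 MEM src=r1,r5 held:RD_PORT  <A:3 Mu:0 Ld:1 B:0 rd:0 wr:2>

issued = [0, 1, 2]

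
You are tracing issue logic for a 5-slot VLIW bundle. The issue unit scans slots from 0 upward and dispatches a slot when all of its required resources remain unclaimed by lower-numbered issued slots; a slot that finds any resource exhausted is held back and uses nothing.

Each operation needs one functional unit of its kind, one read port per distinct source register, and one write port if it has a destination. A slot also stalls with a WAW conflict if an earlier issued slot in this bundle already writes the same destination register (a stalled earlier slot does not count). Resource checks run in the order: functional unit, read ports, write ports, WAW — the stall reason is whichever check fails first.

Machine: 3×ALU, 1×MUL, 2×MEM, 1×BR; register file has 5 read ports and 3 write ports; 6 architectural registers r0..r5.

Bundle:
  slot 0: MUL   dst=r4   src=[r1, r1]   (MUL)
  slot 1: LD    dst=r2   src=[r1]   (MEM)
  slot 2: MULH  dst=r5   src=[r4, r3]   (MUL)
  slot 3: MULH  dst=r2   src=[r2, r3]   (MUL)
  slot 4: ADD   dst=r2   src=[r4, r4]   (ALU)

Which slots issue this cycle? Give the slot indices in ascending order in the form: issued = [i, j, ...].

issued = [0, 1]

slot 0 (MUL): ISSUE — free A3,Mu0,Ld2,B1 rp4 wp2
slot 1 (MEM): ISSUE — free A3,Mu0,Ld1,B1 rp3 wp1
slot 2 (MUL): stall FU — free A3,Mu0,Ld1,B1 rp3 wp1
slot 3 (MUL): stall FU — free A3,Mu0,Ld1,B1 rp3 wp1
slot 4 (ALU): stall WAW — free A3,Mu0,Ld1,B1 rp3 wp1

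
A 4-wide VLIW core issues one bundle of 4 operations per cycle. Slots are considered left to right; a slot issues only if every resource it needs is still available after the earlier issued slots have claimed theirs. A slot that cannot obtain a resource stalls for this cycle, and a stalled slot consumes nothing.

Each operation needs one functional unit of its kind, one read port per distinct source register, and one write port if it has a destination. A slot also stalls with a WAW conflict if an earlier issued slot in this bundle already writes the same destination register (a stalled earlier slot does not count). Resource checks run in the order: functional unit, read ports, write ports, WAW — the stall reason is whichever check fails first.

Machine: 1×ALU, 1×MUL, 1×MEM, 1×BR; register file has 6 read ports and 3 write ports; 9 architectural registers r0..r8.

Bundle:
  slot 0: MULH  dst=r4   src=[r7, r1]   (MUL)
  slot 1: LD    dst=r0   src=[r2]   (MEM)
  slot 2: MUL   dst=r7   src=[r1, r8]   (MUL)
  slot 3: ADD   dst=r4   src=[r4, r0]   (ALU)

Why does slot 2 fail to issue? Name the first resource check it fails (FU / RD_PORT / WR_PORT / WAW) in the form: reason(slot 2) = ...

reason(slot 2) = FU

#0 MUL src=r7,r1 dispatched  <A:1 Mu:0 Ld:1 B:1 rd:4 wr:2>
#1 MEM src=r2 dispatched  <A:1 Mu:0 Ld:0 B:1 rd:3 wr:1>
#2 MUL src=r1,r8 held:FU  <A:1 Mu:0 Ld:0 B:1 rd:3 wr:1>
#3 ALU src=r4,r0 held:WAW  <A:1 Mu:0 Ld:0 B:1 rd:3 wr:1>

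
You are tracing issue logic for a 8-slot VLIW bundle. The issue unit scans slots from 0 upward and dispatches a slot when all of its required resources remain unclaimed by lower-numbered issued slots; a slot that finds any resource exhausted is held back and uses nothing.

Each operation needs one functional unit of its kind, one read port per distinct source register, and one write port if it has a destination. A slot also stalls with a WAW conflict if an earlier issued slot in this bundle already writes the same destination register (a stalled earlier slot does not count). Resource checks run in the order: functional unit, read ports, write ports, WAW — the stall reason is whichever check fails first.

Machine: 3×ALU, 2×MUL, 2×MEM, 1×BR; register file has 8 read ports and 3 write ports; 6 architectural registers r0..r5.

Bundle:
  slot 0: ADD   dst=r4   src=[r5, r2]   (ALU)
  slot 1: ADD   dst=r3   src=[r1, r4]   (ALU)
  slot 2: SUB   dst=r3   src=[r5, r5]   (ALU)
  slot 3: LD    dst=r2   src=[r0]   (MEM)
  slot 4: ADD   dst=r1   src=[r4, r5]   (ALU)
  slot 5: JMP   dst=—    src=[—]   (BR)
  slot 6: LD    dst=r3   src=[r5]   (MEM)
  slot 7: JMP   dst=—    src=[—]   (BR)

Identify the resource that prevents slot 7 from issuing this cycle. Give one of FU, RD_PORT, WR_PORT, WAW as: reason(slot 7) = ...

  0. ALU→r4 ⇒ go  {2A/2Mu/2Ld/1B | 6r 2w}
  1. ALU→r3 ⇒ go  {1A/2Mu/2Ld/1B | 4r 1w}
  2. ALU→r3 ⇒ no(WAW)  {1A/2Mu/2Ld/1B | 4r 1w}
  3. MEM→r2 ⇒ go  {1A/2Mu/1Ld/1B | 3r 0w}
  4. ALU→r1 ⇒ no(WR_PORT)  {1A/2Mu/1Ld/1B | 3r 0w}
  5. BR ⇒ go  {1A/2Mu/1Ld/0B | 3r 0w}
  6. MEM→r3 ⇒ no(WR_PORT)  {1A/2Mu/1Ld/0B | 3r 0w}
  7. BR ⇒ no(FU)  {1A/2Mu/1Ld/0B | 3r 0w}

reason(slot 7) = FU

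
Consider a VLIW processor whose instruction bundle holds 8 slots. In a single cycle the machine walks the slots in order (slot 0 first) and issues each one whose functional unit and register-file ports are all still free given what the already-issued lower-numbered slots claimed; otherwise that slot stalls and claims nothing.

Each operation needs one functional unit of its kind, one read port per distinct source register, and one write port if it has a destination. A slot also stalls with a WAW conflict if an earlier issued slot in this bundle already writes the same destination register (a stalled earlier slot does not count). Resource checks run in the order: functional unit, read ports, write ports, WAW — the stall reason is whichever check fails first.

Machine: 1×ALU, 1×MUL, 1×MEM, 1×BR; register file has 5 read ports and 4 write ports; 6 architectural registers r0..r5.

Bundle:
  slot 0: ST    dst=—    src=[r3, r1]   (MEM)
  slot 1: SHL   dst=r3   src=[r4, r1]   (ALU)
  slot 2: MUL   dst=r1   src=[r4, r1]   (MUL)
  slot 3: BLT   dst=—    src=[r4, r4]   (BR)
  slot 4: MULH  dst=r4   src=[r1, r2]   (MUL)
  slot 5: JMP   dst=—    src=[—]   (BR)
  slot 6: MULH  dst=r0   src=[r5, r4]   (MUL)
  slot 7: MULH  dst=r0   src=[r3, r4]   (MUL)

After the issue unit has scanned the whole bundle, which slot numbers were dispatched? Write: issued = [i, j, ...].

issued = [0, 1, 3]

  0. MEM ⇒ go  {1A/1Mu/0Ld/1B | 3r 4w}
  1. ALU→r3 ⇒ go  {0A/1Mu/0Ld/1B | 1r 3w}
  2. MUL→r1 ⇒ no(RD_PORT)  {0A/1Mu/0Ld/1B | 1r 3w}
  3. BR ⇒ go  {0A/1Mu/0Ld/0B | 0r 3w}
  4. MUL→r4 ⇒ no(RD_PORT)  {0A/1Mu/0Ld/0B | 0r 3w}
  5. BR ⇒ no(FU)  {0A/1Mu/0Ld/0B | 0r 3w}
  6. MUL→r0 ⇒ no(RD_PORT)  {0A/1Mu/0Ld/0B | 0r 3w}
  7. MUL→r0 ⇒ no(RD_PORT)  {0A/1Mu/0Ld/0B | 0r 3w}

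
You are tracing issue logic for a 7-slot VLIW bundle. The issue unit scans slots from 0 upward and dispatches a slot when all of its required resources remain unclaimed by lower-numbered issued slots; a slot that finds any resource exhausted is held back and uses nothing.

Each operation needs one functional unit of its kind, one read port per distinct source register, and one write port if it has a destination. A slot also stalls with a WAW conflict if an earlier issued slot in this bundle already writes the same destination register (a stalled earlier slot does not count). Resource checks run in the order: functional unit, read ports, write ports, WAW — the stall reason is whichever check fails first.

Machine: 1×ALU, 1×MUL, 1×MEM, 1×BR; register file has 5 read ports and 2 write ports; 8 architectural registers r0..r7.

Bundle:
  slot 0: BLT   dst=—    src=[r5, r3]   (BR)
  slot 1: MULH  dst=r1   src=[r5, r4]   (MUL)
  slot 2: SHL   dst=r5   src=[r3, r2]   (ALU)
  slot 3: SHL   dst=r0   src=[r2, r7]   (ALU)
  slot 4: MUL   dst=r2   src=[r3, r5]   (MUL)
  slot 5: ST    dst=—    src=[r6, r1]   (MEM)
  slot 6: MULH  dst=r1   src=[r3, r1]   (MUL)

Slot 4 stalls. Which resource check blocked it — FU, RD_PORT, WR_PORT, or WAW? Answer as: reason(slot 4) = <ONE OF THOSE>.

(0) want 1×BR +2rd +0wr — yes → AL1|MU1|ME1|BR0|rd3|wr2
(1) want 1×MUL +2rd +1wr — yes → AL1|MU0|ME1|BR0|rd1|wr1
(2) want 1×ALU +2rd +1wr — RD_PORT → AL1|MU0|ME1|BR0|rd1|wr1
(3) want 1×ALU +2rd +1wr — RD_PORT → AL1|MU0|ME1|BR0|rd1|wr1
(4) want 1×MUL +2rd +1wr — FU → AL1|MU0|ME1|BR0|rd1|wr1
(5) want 1×MEM +2rd +0wr — RD_PORT → AL1|MU0|ME1|BR0|rd1|wr1
(6) want 1×MUL +2rd +1wr — FU → AL1|MU0|ME1|BR0|rd1|wr1

reason(slot 4) = FU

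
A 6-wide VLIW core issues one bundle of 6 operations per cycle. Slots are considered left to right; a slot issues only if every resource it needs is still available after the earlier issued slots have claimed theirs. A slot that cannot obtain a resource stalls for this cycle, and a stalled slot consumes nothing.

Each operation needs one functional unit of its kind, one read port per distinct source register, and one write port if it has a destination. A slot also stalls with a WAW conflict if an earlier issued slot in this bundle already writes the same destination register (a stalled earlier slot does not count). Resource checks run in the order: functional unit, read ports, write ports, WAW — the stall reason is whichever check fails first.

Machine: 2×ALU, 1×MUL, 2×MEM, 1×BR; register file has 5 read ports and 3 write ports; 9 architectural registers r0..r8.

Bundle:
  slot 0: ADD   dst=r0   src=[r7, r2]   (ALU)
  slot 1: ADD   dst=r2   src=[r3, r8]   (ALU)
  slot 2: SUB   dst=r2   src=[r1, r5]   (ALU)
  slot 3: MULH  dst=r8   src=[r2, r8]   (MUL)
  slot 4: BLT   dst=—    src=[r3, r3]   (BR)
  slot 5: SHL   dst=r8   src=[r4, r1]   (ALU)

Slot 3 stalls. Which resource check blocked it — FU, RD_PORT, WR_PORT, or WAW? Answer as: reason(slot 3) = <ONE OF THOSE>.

reason(slot 3) = RD_PORT

slot 0 (ALU): ISSUE — free A1,Mu1,Ld2,B1 rp3 wp2
slot 1 (ALU): ISSUE — free A0,Mu1,Ld2,B1 rp1 wp1
slot 2 (ALU): stall FU — free A0,Mu1,Ld2,B1 rp1 wp1
slot 3 (MUL): stall RD_PORT — free A0,Mu1,Ld2,B1 rp1 wp1
slot 4 (BR): ISSUE — free A0,Mu1,Ld2,B0 rp0 wp1
slot 5 (ALU): stall FU — free A0,Mu1,Ld2,B0 rp0 wp1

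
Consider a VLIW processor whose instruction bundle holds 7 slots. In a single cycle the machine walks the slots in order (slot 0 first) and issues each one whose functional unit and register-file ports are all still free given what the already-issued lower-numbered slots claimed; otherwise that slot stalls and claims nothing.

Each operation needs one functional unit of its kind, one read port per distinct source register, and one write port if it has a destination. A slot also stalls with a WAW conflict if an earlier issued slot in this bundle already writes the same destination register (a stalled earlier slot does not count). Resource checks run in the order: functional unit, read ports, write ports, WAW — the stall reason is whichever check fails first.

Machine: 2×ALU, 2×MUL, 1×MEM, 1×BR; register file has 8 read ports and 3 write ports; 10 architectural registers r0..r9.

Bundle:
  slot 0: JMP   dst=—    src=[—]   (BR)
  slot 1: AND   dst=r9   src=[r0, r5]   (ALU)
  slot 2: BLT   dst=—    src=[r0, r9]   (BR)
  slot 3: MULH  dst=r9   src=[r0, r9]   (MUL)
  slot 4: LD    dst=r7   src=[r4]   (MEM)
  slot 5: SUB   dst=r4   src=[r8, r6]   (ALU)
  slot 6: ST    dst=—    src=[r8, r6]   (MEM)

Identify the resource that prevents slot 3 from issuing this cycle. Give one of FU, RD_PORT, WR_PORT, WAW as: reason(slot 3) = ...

[0] BR needs rd=0 wr=0: ok; after: ALU=2 MUL=2 MEM=1 BR=0, R=8, W=3
[1] ALU needs rd=2 wr=1: ok; after: ALU=1 MUL=2 MEM=1 BR=0, R=6, W=2
[2] BR needs rd=2 wr=0: FU; after: ALU=1 MUL=2 MEM=1 BR=0, R=6, W=2
[3] MUL needs rd=2 wr=1: WAW; after: ALU=1 MUL=2 MEM=1 BR=0, R=6, W=2
[4] MEM needs rd=1 wr=1: ok; after: ALU=1 MUL=2 MEM=0 BR=0, R=5, W=1
[5] ALU needs rd=2 wr=1: ok; after: ALU=0 MUL=2 MEM=0 BR=0, R=3, W=0
[6] MEM needs rd=2 wr=0: FU; after: ALU=0 MUL=2 MEM=0 BR=0, R=3, W=0

reason(slot 3) = WAW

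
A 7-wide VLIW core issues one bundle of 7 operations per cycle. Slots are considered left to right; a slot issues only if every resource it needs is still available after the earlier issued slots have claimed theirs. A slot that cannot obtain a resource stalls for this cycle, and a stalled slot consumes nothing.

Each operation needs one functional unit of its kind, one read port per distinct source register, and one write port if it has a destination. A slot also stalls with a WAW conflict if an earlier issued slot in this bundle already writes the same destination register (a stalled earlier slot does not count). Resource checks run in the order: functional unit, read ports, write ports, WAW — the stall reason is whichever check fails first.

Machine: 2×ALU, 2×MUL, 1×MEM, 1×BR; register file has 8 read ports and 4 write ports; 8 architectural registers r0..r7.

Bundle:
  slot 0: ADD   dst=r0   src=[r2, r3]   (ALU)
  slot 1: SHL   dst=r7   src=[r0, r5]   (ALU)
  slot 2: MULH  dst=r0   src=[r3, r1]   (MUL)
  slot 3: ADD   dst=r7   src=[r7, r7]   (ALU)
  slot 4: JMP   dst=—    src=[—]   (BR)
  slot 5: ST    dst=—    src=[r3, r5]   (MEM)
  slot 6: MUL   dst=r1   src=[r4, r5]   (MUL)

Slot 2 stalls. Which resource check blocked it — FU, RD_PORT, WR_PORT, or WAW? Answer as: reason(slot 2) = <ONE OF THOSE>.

slot 0 (ALU): ISSUE — free A1,Mu2,Ld1,B1 rp6 wp3
slot 1 (ALU): ISSUE — free A0,Mu2,Ld1,B1 rp4 wp2
slot 2 (MUL): stall WAW — free A0,Mu2,Ld1,B1 rp4 wp2
slot 3 (ALU): stall FU — free A0,Mu2,Ld1,B1 rp4 wp2
slot 4 (BR): ISSUE — free A0,Mu2,Ld1,B0 rp4 wp2
slot 5 (MEM): ISSUE — free A0,Mu2,Ld0,B0 rp2 wp2
slot 6 (MUL): ISSUE — free A0,Mu1,Ld0,B0 rp0 wp1

reason(slot 2) = WAW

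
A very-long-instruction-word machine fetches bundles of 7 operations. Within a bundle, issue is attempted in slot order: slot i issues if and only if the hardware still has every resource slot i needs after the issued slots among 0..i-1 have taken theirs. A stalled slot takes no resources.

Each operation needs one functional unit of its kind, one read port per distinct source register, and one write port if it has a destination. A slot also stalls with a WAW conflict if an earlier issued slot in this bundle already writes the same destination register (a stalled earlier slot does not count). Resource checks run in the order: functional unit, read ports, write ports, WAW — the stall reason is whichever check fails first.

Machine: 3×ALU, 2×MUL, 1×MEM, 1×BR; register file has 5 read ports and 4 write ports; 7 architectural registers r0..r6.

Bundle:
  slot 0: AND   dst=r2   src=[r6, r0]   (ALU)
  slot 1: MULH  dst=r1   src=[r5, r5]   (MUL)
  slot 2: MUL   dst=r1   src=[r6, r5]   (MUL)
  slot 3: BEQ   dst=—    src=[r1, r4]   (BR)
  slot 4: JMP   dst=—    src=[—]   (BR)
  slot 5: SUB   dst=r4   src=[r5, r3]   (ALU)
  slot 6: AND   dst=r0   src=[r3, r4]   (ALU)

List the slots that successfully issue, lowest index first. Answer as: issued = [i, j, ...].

slot 0 (ALU): ISSUE — free A2,Mu2,Ld1,B1 rp3 wp3
slot 1 (MUL): ISSUE — free A2,Mu1,Ld1,B1 rp2 wp2
slot 2 (MUL): stall WAW — free A2,Mu1,Ld1,B1 rp2 wp2
slot 3 (BR): ISSUE — free A2,Mu1,Ld1,B0 rp0 wp2
slot 4 (BR): stall FU — free A2,Mu1,Ld1,B0 rp0 wp2
slot 5 (ALU): stall RD_PORT — free A2,Mu1,Ld1,B0 rp0 wp2
slot 6 (ALU): stall RD_PORT — free A2,Mu1,Ld1,B0 rp0 wp2

issued = [0, 1, 3]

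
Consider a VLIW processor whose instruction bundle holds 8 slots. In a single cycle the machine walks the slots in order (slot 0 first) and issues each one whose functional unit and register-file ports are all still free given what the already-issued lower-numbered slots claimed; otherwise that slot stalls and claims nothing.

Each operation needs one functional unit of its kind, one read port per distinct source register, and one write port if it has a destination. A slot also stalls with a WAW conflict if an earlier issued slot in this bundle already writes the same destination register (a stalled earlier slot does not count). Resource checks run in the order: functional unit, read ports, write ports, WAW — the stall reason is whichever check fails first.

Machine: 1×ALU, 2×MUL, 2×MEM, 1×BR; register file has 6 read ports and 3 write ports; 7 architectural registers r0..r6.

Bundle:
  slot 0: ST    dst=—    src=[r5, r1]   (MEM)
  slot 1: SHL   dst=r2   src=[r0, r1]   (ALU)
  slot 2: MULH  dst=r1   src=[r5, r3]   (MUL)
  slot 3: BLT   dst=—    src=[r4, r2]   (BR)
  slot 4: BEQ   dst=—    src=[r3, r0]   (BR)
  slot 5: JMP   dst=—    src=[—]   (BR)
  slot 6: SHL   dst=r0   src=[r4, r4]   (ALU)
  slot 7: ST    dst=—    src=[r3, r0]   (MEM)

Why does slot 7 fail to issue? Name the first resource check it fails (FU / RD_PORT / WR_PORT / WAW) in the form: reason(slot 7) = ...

reason(slot 7) = RD_PORT

[0] MEM needs rd=2 wr=0: ok; after: ALU=1 MUL=2 MEM=1 BR=1, R=4, W=3
[1] ALU needs rd=2 wr=1: ok; after: ALU=0 MUL=2 MEM=1 BR=1, R=2, W=2
[2] MUL needs rd=2 wr=1: ok; after: ALU=0 MUL=1 MEM=1 BR=1, R=0, W=1
[3] BR needs rd=2 wr=0: RD_PORT; after: ALU=0 MUL=1 MEM=1 BR=1, R=0, W=1
[4] BR needs rd=2 wr=0: RD_PORT; after: ALU=0 MUL=1 MEM=1 BR=1, R=0, W=1
[5] BR needs rd=0 wr=0: ok; after: ALU=0 MUL=1 MEM=1 BR=0, R=0, W=1
[6] ALU needs rd=1 wr=1: FU; after: ALU=0 MUL=1 MEM=1 BR=0, R=0, W=1
[7] MEM needs rd=2 wr=0: RD_PORT; after: ALU=0 MUL=1 MEM=1 BR=0, R=0, W=1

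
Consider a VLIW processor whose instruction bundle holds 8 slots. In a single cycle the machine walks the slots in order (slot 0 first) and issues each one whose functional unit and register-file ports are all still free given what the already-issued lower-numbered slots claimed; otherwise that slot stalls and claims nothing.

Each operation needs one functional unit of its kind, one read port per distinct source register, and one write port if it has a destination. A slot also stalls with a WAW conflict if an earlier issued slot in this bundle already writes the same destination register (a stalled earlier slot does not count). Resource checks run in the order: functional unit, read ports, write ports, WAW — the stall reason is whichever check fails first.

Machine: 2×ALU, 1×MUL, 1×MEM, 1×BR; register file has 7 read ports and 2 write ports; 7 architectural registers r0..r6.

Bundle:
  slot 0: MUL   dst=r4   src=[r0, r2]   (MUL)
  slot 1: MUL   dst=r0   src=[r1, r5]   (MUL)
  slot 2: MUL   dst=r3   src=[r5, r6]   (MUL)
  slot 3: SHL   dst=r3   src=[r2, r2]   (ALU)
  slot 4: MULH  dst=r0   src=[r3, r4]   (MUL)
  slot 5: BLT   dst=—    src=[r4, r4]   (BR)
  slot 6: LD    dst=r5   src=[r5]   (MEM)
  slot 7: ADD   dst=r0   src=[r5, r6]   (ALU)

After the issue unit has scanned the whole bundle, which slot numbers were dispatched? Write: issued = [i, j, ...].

issued = [0, 3, 5]

slot 0 (MUL): ISSUE — free A2,Mu0,Ld1,B1 rp5 wp1
slot 1 (MUL): stall FU — free A2,Mu0,Ld1,B1 rp5 wp1
slot 2 (MUL): stall FU — free A2,Mu0,Ld1,B1 rp5 wp1
slot 3 (ALU): ISSUE — free A1,Mu0,Ld1,B1 rp4 wp0
slot 4 (MUL): stall FU — free A1,Mu0,Ld1,B1 rp4 wp0
slot 5 (BR): ISSUE — free A1,Mu0,Ld1,B0 rp3 wp0
slot 6 (MEM): stall WR_PORT — free A1,Mu0,Ld1,B0 rp3 wp0
slot 7 (ALU): stall WR_PORT — free A1,Mu0,Ld1,B0 rp3 wp0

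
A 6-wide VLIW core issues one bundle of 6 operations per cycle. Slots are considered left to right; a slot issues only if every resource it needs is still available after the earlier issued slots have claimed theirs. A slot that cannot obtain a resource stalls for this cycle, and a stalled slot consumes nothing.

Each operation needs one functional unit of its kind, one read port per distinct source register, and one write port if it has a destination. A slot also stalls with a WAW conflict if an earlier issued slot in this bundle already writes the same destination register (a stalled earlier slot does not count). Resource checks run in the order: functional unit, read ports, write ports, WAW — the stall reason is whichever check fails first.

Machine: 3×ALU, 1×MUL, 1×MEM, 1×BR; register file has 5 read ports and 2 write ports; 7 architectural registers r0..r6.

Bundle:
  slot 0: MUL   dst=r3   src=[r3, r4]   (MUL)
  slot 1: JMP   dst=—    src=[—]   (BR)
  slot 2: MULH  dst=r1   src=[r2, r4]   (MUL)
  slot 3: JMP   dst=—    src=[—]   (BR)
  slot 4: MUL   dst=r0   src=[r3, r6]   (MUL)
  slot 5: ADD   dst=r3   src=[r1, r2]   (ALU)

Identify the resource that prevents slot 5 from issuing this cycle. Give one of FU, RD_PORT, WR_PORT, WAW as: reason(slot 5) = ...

reason(slot 5) = WAW

  0. MUL→r3 ⇒ go  {3A/0Mu/1Ld/1B | 3r 1w}
  1. BR ⇒ go  {3A/0Mu/1Ld/0B | 3r 1w}
  2. MUL→r1 ⇒ no(FU)  {3A/0Mu/1Ld/0B | 3r 1w}
  3. BR ⇒ no(FU)  {3A/0Mu/1Ld/0B | 3r 1w}
  4. MUL→r0 ⇒ no(FU)  {3A/0Mu/1Ld/0B | 3r 1w}
  5. ALU→r3 ⇒ no(WAW)  {3A/0Mu/1Ld/0B | 3r 1w}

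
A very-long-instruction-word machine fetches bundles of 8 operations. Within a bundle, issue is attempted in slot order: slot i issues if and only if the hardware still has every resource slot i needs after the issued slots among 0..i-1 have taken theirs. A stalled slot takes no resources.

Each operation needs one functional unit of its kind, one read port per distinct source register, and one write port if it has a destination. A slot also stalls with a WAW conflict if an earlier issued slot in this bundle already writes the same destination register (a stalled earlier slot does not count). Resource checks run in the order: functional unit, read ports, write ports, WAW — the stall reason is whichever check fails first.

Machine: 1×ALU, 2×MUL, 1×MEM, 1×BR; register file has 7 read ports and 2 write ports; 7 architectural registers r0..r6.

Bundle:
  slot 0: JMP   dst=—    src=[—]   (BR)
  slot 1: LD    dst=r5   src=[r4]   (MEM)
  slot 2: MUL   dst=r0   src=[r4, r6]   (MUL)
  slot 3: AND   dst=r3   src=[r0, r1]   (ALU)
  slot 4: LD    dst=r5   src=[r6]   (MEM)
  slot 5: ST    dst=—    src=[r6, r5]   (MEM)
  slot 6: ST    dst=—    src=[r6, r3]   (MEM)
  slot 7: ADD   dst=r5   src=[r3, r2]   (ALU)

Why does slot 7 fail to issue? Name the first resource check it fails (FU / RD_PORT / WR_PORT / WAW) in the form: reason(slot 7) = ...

reason(slot 7) = WR_PORT

slot 0 (BR): ISSUE — free A1,Mu2,Ld1,B0 rp7 wp2
slot 1 (MEM): ISSUE — free A1,Mu2,Ld0,B0 rp6 wp1
slot 2 (MUL): ISSUE — free A1,Mu1,Ld0,B0 rp4 wp0
slot 3 (ALU): stall WR_PORT — free A1,Mu1,Ld0,B0 rp4 wp0
slot 4 (MEM): stall FU — free A1,Mu1,Ld0,B0 rp4 wp0
slot 5 (MEM): stall FU — free A1,Mu1,Ld0,B0 rp4 wp0
slot 6 (MEM): stall FU — free A1,Mu1,Ld0,B0 rp4 wp0
slot 7 (ALU): stall WR_PORT — free A1,Mu1,Ld0,B0 rp4 wp0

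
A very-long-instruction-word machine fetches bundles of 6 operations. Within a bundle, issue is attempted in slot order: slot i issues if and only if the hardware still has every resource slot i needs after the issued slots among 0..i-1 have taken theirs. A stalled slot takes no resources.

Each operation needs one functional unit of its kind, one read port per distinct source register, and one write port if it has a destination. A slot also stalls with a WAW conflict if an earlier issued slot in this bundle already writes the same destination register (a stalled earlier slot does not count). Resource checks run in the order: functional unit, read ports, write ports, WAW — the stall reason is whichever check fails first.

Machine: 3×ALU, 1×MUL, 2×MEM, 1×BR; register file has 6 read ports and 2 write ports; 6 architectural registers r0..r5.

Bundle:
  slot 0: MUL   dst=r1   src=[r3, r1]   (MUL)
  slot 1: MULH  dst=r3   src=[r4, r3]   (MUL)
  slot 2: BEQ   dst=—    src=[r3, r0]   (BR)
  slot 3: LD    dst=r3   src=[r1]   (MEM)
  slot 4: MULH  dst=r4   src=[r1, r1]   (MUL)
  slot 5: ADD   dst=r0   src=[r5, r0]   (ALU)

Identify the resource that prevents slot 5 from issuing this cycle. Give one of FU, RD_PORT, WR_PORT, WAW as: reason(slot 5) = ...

[0] MUL needs rd=2 wr=1: ok; after: ALU=3 MUL=0 MEM=2 BR=1, R=4, W=1
[1] MUL needs rd=2 wr=1: FU; after: ALU=3 MUL=0 MEM=2 BR=1, R=4, W=1
[2] BR needs rd=2 wr=0: ok; after: ALU=3 MUL=0 MEM=2 BR=0, R=2, W=1
[3] MEM needs rd=1 wr=1: ok; after: ALU=3 MUL=0 MEM=1 BR=0, R=1, W=0
[4] MUL needs rd=1 wr=1: FU; after: ALU=3 MUL=0 MEM=1 BR=0, R=1, W=0
[5] ALU needs rd=2 wr=1: RD_PORT; after: ALU=3 MUL=0 MEM=1 BR=0, R=1, W=0

reason(slot 5) = RD_PORT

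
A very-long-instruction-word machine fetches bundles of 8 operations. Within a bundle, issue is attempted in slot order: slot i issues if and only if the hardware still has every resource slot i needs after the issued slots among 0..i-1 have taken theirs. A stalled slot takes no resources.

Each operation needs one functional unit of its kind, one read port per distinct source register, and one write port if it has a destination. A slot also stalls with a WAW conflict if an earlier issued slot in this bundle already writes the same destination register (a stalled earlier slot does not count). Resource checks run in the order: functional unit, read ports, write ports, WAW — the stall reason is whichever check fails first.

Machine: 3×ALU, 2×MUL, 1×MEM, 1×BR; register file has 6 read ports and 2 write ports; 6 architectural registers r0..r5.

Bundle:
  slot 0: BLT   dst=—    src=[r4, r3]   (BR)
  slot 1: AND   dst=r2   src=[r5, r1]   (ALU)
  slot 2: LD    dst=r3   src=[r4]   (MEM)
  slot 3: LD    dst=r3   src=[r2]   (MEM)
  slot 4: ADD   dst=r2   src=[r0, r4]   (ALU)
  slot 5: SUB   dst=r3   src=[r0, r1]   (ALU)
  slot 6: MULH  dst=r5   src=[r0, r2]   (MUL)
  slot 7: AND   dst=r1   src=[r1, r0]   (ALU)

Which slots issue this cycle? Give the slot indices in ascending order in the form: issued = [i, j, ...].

(0) want 1×BR +2rd +0wr — yes → AL3|MU2|ME1|BR0|rd4|wr2
(1) want 1×ALU +2rd +1wr — yes → AL2|MU2|ME1|BR0|rd2|wr1
(2) want 1×MEM +1rd +1wr — yes → AL2|MU2|ME0|BR0|rd1|wr0
(3) want 1×MEM +1rd +1wr — FU → AL2|MU2|ME0|BR0|rd1|wr0
(4) want 1×ALU +2rd +1wr — RD_PORT → AL2|MU2|ME0|BR0|rd1|wr0
(5) want 1×ALU +2rd +1wr — RD_PORT → AL2|MU2|ME0|BR0|rd1|wr0
(6) want 1×MUL +2rd +1wr — RD_PORT → AL2|MU2|ME0|BR0|rd1|wr0
(7) want 1×ALU +2rd +1wr — RD_PORT → AL2|MU2|ME0|BR0|rd1|wr0

issued = [0, 1, 2]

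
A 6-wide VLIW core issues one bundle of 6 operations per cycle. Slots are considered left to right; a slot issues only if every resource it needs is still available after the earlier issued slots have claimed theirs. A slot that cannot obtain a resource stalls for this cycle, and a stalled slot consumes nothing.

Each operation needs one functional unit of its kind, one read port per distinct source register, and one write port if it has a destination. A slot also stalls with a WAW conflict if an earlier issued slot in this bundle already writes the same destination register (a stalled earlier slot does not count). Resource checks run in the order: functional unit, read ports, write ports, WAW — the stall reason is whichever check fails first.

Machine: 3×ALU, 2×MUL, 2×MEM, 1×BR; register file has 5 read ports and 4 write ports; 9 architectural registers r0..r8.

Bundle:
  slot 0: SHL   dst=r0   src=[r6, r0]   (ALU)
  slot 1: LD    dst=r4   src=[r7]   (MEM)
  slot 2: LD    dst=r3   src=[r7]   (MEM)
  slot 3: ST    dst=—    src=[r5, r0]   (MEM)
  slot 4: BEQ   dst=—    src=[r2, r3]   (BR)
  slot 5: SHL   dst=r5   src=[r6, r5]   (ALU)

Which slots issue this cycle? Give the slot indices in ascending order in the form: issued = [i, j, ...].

issued = [0, 1, 2]

(0) want 1×ALU +2rd +1wr — yes → AL2|MU2|ME2|BR1|rd3|wr3
(1) want 1×MEM +1rd +1wr — yes → AL2|MU2|ME1|BR1|rd2|wr2
(2) want 1×MEM +1rd +1wr — yes → AL2|MU2|ME0|BR1|rd1|wr1
(3) want 1×MEM +2rd +0wr — FU → AL2|MU2|ME0|BR1|rd1|wr1
(4) want 1×BR +2rd +0wr — RD_PORT → AL2|MU2|ME0|BR1|rd1|wr1
(5) want 1×ALU +2rd +1wr — RD_PORT → AL2|MU2|ME0|BR1|rd1|wr1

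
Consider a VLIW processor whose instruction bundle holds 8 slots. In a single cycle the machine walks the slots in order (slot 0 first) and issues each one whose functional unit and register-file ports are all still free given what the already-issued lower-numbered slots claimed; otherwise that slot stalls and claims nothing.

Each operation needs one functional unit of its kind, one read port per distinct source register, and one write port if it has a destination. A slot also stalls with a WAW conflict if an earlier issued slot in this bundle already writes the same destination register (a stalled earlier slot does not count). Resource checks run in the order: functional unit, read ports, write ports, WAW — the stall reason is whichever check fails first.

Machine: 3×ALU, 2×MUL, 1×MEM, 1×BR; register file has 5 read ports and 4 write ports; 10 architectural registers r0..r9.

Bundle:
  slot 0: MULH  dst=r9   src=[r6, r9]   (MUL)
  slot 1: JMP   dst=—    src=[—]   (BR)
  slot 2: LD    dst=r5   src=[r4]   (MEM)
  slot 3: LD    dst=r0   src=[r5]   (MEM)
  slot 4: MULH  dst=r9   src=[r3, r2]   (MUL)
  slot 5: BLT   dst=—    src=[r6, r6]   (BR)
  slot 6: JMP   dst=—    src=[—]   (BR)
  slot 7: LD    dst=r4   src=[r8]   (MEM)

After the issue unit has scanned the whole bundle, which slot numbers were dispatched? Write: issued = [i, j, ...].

issued = [0, 1, 2]

#0 MUL src=r6,r9 dispatched  <A:3 Mu:1 Ld:1 B:1 rd:3 wr:3>
#1 BR src=- dispatched  <A:3 Mu:1 Ld:1 B:0 rd:3 wr:3>
#2 MEM src=r4 dispatched  <A:3 Mu:1 Ld:0 B:0 rd:2 wr:2>
#3 MEM src=r5 held:FU  <A:3 Mu:1 Ld:0 B:0 rd:2 wr:2>
#4 MUL src=r3,r2 held:WAW  <A:3 Mu:1 Ld:0 B:0 rd:2 wr:2>
#5 BR src=r6,r6 held:FU  <A:3 Mu:1 Ld:0 B:0 rd:2 wr:2>
#6 BR src=- held:FU  <A:3 Mu:1 Ld:0 B:0 rd:2 wr:2>
#7 MEM src=r8 held:FU  <A:3 Mu:1 Ld:0 B:0 rd:2 wr:2>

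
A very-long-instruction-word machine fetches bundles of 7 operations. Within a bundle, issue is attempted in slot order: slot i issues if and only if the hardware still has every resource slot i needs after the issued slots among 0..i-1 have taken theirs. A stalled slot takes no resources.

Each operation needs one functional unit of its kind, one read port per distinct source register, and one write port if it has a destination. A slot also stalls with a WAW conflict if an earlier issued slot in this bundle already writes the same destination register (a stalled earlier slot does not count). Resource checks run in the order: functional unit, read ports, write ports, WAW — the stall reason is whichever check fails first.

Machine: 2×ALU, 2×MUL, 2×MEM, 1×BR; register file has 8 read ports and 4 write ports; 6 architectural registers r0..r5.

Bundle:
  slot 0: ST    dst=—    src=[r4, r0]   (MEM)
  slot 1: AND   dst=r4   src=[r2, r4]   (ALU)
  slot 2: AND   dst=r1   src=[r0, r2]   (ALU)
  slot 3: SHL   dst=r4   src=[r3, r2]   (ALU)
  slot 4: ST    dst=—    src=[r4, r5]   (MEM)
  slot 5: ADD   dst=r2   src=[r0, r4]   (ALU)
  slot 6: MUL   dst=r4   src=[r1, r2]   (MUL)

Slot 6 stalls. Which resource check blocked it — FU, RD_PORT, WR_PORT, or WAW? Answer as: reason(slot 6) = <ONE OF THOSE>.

reason(slot 6) = RD_PORT

#0 MEM src=r4,r0 dispatched  <A:2 Mu:2 Ld:1 B:1 rd:6 wr:4>
#1 ALU src=r2,r4 dispatched  <A:1 Mu:2 Ld:1 B:1 rd:4 wr:3>
#2 ALU src=r0,r2 dispatched  <A:0 Mu:2 Ld:1 B:1 rd:2 wr:2>
#3 ALU src=r3,r2 held:FU  <A:0 Mu:2 Ld:1 B:1 rd:2 wr:2>
#4 MEM src=r4,r5 dispatched  <A:0 Mu:2 Ld:0 B:1 rd:0 wr:2>
#5 ALU src=r0,r4 held:FU  <A:0 Mu:2 Ld:0 B:1 rd:0 wr:2>
#6 MUL src=r1,r2 held:RD_PORT  <A:0 Mu:2 Ld:0 B:1 rd:0 wr:2>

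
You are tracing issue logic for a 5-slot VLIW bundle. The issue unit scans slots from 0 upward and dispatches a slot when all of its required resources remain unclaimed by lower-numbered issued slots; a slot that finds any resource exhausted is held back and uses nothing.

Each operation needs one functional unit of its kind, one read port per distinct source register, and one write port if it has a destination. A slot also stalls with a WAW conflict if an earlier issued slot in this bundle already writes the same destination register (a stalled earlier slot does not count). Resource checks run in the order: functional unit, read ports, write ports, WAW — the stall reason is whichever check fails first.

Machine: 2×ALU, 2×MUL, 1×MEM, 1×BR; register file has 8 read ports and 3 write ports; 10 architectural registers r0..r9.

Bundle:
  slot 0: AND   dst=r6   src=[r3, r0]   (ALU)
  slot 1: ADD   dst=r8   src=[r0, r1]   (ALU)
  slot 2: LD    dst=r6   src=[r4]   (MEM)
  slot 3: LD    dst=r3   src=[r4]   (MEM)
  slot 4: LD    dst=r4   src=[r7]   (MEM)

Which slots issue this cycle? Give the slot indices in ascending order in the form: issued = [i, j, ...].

[0] ALU needs rd=2 wr=1: ok; after: ALU=1 MUL=2 MEM=1 BR=1, R=6, W=2
[1] ALU needs rd=2 wr=1: ok; after: ALU=0 MUL=2 MEM=1 BR=1, R=4, W=1
[2] MEM needs rd=1 wr=1: WAW; after: ALU=0 MUL=2 MEM=1 BR=1, R=4, W=1
[3] MEM needs rd=1 wr=1: ok; after: ALU=0 MUL=2 MEM=0 BR=1, R=3, W=0
[4] MEM needs rd=1 wr=1: FU; after: ALU=0 MUL=2 MEM=0 BR=1, R=3, W=0

issued = [0, 1, 3]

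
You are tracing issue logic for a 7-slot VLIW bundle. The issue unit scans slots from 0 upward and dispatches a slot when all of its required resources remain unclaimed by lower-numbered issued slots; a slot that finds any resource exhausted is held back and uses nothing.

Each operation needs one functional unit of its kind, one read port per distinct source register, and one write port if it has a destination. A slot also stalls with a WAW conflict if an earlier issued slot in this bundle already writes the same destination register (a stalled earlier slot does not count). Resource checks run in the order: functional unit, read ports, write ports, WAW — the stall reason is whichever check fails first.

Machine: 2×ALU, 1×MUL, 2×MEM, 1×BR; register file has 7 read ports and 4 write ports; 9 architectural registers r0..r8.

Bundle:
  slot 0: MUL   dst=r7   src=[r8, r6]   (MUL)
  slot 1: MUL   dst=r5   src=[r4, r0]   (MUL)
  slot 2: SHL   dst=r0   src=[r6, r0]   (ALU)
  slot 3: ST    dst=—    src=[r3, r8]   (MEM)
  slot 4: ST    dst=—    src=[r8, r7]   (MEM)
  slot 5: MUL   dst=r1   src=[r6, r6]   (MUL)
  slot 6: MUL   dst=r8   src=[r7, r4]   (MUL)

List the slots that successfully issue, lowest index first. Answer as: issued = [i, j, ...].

(0) want 1×MUL +2rd +1wr — yes → AL2|MU0|ME2|BR1|rd5|wr3
(1) want 1×MUL +2rd +1wr — FU → AL2|MU0|ME2|BR1|rd5|wr3
(2) want 1×ALU +2rd +1wr — yes → AL1|MU0|ME2|BR1|rd3|wr2
(3) want 1×MEM +2rd +0wr — yes → AL1|MU0|ME1|BR1|rd1|wr2
(4) want 1×MEM +2rd +0wr — RD_PORT → AL1|MU0|ME1|BR1|rd1|wr2
(5) want 1×MUL +1rd +1wr — FU → AL1|MU0|ME1|BR1|rd1|wr2
(6) want 1×MUL +2rd +1wr — FU → AL1|MU0|ME1|BR1|rd1|wr2

issued = [0, 2, 3]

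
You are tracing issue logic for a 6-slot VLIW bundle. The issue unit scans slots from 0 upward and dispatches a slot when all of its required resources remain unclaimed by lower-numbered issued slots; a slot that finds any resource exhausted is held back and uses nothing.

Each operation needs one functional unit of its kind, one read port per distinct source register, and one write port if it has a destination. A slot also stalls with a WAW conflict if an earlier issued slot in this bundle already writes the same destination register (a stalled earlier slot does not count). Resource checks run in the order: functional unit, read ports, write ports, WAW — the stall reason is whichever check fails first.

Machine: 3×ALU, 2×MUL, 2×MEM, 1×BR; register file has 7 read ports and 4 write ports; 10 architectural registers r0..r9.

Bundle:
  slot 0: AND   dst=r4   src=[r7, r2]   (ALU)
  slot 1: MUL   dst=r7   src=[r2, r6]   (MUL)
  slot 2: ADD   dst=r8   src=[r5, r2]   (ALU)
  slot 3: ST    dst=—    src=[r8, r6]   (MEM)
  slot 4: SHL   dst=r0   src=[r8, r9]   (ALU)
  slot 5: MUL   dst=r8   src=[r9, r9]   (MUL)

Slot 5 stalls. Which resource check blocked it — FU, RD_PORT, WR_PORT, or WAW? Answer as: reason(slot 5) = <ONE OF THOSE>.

reason(slot 5) = WAW

#0 ALU src=r7,r2 dispatched  <A:2 Mu:2 Ld:2 B:1 rd:5 wr:3>
#1 MUL src=r2,r6 dispatched  <A:2 Mu:1 Ld:2 B:1 rd:3 wr:2>
#2 ALU src=r5,r2 dispatched  <A:1 Mu:1 Ld:2 B:1 rd:1 wr:1>
#3 MEM src=r8,r6 held:RD_PORT  <A:1 Mu:1 Ld:2 B:1 rd:1 wr:1>
#4 ALU src=r8,r9 held:RD_PORT  <A:1 Mu:1 Ld:2 B:1 rd:1 wr:1>
#5 MUL src=r9,r9 held:WAW  <A:1 Mu:1 Ld:2 B:1 rd:1 wr:1>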